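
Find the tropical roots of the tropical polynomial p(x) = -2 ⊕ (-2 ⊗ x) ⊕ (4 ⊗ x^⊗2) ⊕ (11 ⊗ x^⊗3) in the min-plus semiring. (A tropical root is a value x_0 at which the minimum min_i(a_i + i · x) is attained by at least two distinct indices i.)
Roots: {-7, -6, 0}

Each tropical root is a break point of the lower envelope of the lines y = a_i + i · x (there are 4 lines, with slopes 0, 1, ..., 3). Only the lines that attain the minimum somewhere contribute to roots; other lines are dominated. Here the surviving (envelope) indices are i = 3, i = 2, i = 1, i = 0.
Intersections between consecutive envelope lines give the roots: for adjacent envelope indices i < j the intersection is x = (a_i − a_j) / (j − i). Reading off the sorted break points: {-7, -6, 0}.
Verification: at each break x_0, at least two indices attain the minimum of min_i(a_i + i · x_0).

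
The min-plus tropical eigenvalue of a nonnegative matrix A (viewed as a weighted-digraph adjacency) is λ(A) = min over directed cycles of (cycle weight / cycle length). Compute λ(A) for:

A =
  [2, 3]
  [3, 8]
λ(A) = 2

Enumerate directed cycles and compute their means (weight / length). Sample:
  cycle 0 → 0: weight = 2, length = 1, mean = 2/1 ≈ 2.000
  cycle 1 → 1: weight = 8, length = 1, mean = 8/1 ≈ 8.000
  cycle 0 → 1 → 0: weight = 6, length = 2, mean = 6/2 ≈ 3.000
  cycle 1 → 0 → 1: weight = 6, length = 2, mean = 6/2 ≈ 3.000
Minimum mean = 2.000, attained e.g. along the cycle 0 → 0 with weight 2 and length 1. So λ(A) = 2/1 = 2.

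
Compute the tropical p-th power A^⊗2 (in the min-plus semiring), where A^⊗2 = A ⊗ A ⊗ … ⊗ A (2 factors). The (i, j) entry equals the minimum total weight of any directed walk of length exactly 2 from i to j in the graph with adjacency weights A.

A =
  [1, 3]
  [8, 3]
A^⊗2 =
  [2, 4]
  [9, 6]

Each entry (A^⊗2)_ij equals the minimum over all length-2 walks i = v_0 → v_1 → … → v_2 = j of Σ_t A[v_t][v_{t+1}]. For example, for (i, j) = (0, 1) we minimise over 2 possible intermediate vertex sequences; the minimum is 4, attained along the walk 0 → 0 → 1.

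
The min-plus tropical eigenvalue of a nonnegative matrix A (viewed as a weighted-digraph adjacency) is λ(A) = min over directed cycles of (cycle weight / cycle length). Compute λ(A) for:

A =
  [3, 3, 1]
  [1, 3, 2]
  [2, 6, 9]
λ(A) = 3/2

Enumerate directed cycles and compute their means (weight / length). Sample:
  cycle 0 → 0: weight = 3, length = 1, mean = 3/1 ≈ 3.000
  cycle 1 → 1: weight = 3, length = 1, mean = 3/1 ≈ 3.000
  cycle 2 → 2: weight = 9, length = 1, mean = 9/1 ≈ 9.000
  cycle 0 → 1 → 0: weight = 4, length = 2, mean = 4/2 ≈ 2.000
  cycle 0 → 2 → 0: weight = 3, length = 2, mean = 3/2 ≈ 1.500
  cycle 1 → 0 → 1: weight = 4, length = 2, mean = 4/2 ≈ 2.000
Minimum mean = 1.500, attained e.g. along the cycle 0 → 2 → 0 with weight 3 and length 2. So λ(A) = 3/2 = 3/2.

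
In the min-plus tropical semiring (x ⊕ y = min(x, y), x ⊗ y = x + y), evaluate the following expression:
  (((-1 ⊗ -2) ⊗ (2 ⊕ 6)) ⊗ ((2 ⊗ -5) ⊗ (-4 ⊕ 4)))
(((-1 ⊗ -2) ⊗ (2 ⊕ 6)) ⊗ ((2 ⊗ -5) ⊗ (-4 ⊕ 4))) = -8

Expand innermost to outermost. Recall ⊕ takes the minimum of its arguments and ⊗ takes their sum. Working out the expression (((-1 ⊗ -2) ⊗ (2 ⊕ 6)) ⊗ ((2 ⊗ -5) ⊗ (-4 ⊕ 4))) gives -8.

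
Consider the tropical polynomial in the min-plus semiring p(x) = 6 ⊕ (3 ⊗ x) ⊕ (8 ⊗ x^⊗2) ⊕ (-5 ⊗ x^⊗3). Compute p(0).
p(0) = -5

A tropical monomial a ⊗ x^⊗i evaluates to a + i · x. Evaluating each term at x = 0:
  Term 0 contributes 6 + 0 · 0 = 6
  Term 1 contributes 3 + 1 · 0 = 3
  Term 2 contributes 8 + 2 · 0 = 8
  Term 3 contributes -5 + 3 · 0 = -5
p(0) = ⊕ of these = min[6, 3, 8, -5] = -5.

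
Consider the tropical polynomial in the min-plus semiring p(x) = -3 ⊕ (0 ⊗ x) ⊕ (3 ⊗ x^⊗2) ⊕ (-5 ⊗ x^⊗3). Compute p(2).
p(2) = -3

A tropical monomial a ⊗ x^⊗i evaluates to a + i · x. Evaluating each term at x = 2:
  Term 0 contributes -3 + 0 · 2 = -3
  Term 1 contributes 0 + 1 · 2 = 2
  Term 2 contributes 3 + 2 · 2 = 7
  Term 3 contributes -5 + 3 · 2 = 1
p(2) = ⊕ of these = min[-3, 2, 7, 1] = -3.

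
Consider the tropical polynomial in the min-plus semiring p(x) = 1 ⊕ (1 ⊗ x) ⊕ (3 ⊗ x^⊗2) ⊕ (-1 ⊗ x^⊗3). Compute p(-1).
p(-1) = -4

A tropical monomial a ⊗ x^⊗i evaluates to a + i · x. Evaluating each term at x = -1:
  Term 0 contributes 1 + 0 · -1 = 1
  Term 1 contributes 1 + 1 · -1 = 0
  Term 2 contributes 3 + 2 · -1 = 1
  Term 3 contributes -1 + 3 · -1 = -4
p(-1) = ⊕ of these = min[1, 0, 1, -4] = -4.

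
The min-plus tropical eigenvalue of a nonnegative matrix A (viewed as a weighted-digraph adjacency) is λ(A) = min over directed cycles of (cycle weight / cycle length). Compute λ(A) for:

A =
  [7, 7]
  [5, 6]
λ(A) = 6

Enumerate directed cycles and compute their means (weight / length). Sample:
  cycle 0 → 0: weight = 7, length = 1, mean = 7/1 ≈ 7.000
  cycle 1 → 1: weight = 6, length = 1, mean = 6/1 ≈ 6.000
  cycle 0 → 1 → 0: weight = 12, length = 2, mean = 12/2 ≈ 6.000
  cycle 1 → 0 → 1: weight = 12, length = 2, mean = 12/2 ≈ 6.000
Minimum mean = 6.000, attained e.g. along the cycle 1 → 1 with weight 6 and length 1. So λ(A) = 6/1 = 6.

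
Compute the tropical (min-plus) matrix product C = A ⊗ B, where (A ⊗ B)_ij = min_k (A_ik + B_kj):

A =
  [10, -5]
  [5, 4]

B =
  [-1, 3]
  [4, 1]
A ⊗ B =
  [-1, -4]
  [4, 5]

Apply the min-plus product entry-by-entry:
  C[0][0] = min over k of (A[0][0] + B[0][0] = 10 + -1 = 9, A[0][1] + B[1][0] = -5 + 4 = -1) = -1 (attained at k = 1)
  C[0][1] = min over k of (A[0][0] + B[0][1] = 10 + 3 = 13, A[0][1] + B[1][1] = -5 + 1 = -4) = -4 (attained at k = 1)
  C[1][0] = min over k of (A[1][0] + B[0][0] = 5 + -1 = 4, A[1][1] + B[1][0] = 4 + 4 = 8) = 4 (attained at k = 0)
  C[1][1] = min over k of (A[1][0] + B[0][1] = 5 + 3 = 8, A[1][1] + B[1][1] = 4 + 1 = 5) = 5 (attained at k = 1)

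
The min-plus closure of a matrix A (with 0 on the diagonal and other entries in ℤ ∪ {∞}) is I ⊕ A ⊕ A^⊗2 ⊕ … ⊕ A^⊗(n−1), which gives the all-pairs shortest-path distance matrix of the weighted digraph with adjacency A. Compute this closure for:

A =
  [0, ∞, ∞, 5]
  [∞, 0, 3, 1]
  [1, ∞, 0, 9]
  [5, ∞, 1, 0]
Closure =
  [0, ∞, 6, 5]
  [3, 0, 2, 1]
  [1, ∞, 0, 6]
  [2, ∞, 1, 0]

This is the Floyd-Warshall all-pairs shortest-path computation. For each intermediate vertex k = 0, 1, …, 3, update dist[i][j] ← min(dist[i][j], dist[i][k] + dist[k][j]). The final matrix gives, for each (i, j), the minimum total weight of any directed path from i to j (possibly empty when i = j).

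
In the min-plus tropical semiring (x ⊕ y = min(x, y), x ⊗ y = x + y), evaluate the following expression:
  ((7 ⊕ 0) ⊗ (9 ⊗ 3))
((7 ⊕ 0) ⊗ (9 ⊗ 3)) = 12

Expand innermost to outermost. Recall ⊕ takes the minimum of its arguments and ⊗ takes their sum. Working out the expression ((7 ⊕ 0) ⊗ (9 ⊗ 3)) gives 12.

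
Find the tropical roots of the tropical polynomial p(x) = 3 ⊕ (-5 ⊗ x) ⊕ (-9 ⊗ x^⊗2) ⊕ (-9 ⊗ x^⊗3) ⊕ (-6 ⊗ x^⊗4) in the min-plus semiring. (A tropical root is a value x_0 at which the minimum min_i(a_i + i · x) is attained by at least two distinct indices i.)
Roots: {-3, 0, 4, 8}

Each tropical root is a break point of the lower envelope of the lines y = a_i + i · x (there are 5 lines, with slopes 0, 1, ..., 4). Only the lines that attain the minimum somewhere contribute to roots; other lines are dominated. Here the surviving (envelope) indices are i = 4, i = 3, i = 2, i = 1, i = 0.
Intersections between consecutive envelope lines give the roots: for adjacent envelope indices i < j the intersection is x = (a_i − a_j) / (j − i). Reading off the sorted break points: {-3, 0, 4, 8}.
Verification: at each break x_0, at least two indices attain the minimum of min_i(a_i + i · x_0).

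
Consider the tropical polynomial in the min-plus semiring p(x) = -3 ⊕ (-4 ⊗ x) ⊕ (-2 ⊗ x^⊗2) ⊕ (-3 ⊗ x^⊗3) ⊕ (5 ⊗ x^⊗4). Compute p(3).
p(3) = -3

A tropical monomial a ⊗ x^⊗i evaluates to a + i · x. Evaluating each term at x = 3:
  Term 0 contributes -3 + 0 · 3 = -3
  Term 1 contributes -4 + 1 · 3 = -1
  Term 2 contributes -2 + 2 · 3 = 4
  Term 3 contributes -3 + 3 · 3 = 6
  Term 4 contributes 5 + 4 · 3 = 17
p(3) = ⊕ of these = min[-3, -1, 4, 6, 17] = -3.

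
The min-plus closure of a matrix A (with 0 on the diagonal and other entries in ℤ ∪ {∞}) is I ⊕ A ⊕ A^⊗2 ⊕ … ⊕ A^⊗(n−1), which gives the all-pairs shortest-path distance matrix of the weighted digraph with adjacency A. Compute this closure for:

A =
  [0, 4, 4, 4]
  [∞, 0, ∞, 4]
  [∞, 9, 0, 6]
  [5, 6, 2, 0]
Closure =
  [0, 4, 4, 4]
  [9, 0, 6, 4]
  [11, 9, 0, 6]
  [5, 6, 2, 0]

This is the Floyd-Warshall all-pairs shortest-path computation. For each intermediate vertex k = 0, 1, …, 3, update dist[i][j] ← min(dist[i][j], dist[i][k] + dist[k][j]). The final matrix gives, for each (i, j), the minimum total weight of any directed path from i to j (possibly empty when i = j).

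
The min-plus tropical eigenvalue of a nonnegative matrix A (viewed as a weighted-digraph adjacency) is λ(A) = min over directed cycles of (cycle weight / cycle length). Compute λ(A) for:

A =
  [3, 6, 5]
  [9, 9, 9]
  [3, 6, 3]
λ(A) = 3

Enumerate directed cycles and compute their means (weight / length). Sample:
  cycle 0 → 0: weight = 3, length = 1, mean = 3/1 ≈ 3.000
  cycle 1 → 1: weight = 9, length = 1, mean = 9/1 ≈ 9.000
  cycle 2 → 2: weight = 3, length = 1, mean = 3/1 ≈ 3.000
  cycle 0 → 1 → 0: weight = 15, length = 2, mean = 15/2 ≈ 7.500
  cycle 0 → 2 → 0: weight = 8, length = 2, mean = 8/2 ≈ 4.000
  cycle 1 → 0 → 1: weight = 15, length = 2, mean = 15/2 ≈ 7.500
Minimum mean = 3.000, attained e.g. along the cycle 0 → 0 with weight 3 and length 1. So λ(A) = 3/1 = 3.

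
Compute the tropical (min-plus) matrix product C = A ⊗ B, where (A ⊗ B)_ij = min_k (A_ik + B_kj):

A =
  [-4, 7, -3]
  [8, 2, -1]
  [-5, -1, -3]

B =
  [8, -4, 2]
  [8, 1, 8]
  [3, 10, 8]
A ⊗ B =
  [0, -8, -2]
  [2, 3, 7]
  [0, -9, -3]

Apply the min-plus product entry-by-entry:
  C[0][0] = min over k of (A[0][0] + B[0][0] = -4 + 8 = 4, A[0][1] + B[1][0] = 7 + 8 = 15, A[0][2] + B[2][0] = -3 + 3 = 0) = 0 (attained at k = 2)
  C[0][1] = min over k of (A[0][0] + B[0][1] = -4 + -4 = -8, A[0][1] + B[1][1] = 7 + 1 = 8, A[0][2] + B[2][1] = -3 + 10 = 7) = -8 (attained at k = 0)
  C[0][2] = min over k of (A[0][0] + B[0][2] = -4 + 2 = -2, A[0][1] + B[1][2] = 7 + 8 = 15, A[0][2] + B[2][2] = -3 + 8 = 5) = -2 (attained at k = 0)
  C[1][0] = min over k of (A[1][0] + B[0][0] = 8 + 8 = 16, A[1][1] + B[1][0] = 2 + 8 = 10, A[1][2] + B[2][0] = -1 + 3 = 2) = 2 (attained at k = 2)
  C[1][1] = min over k of (A[1][0] + B[0][1] = 8 + -4 = 4, A[1][1] + B[1][1] = 2 + 1 = 3, A[1][2] + B[2][1] = -1 + 10 = 9) = 3 (attained at k = 1)
  C[1][2] = min over k of (A[1][0] + B[0][2] = 8 + 2 = 10, A[1][1] + B[1][2] = 2 + 8 = 10, A[1][2] + B[2][2] = -1 + 8 = 7) = 7 (attained at k = 2)
  C[2][0] = min over k of (A[2][0] + B[0][0] = -5 + 8 = 3, A[2][1] + B[1][0] = -1 + 8 = 7, A[2][2] + B[2][0] = -3 + 3 = 0) = 0 (attained at k = 2)
  C[2][1] = min over k of (A[2][0] + B[0][1] = -5 + -4 = -9, A[2][1] + B[1][1] = -1 + 1 = 0, A[2][2] + B[2][1] = -3 + 10 = 7) = -9 (attained at k = 0)
  C[2][2] = min over k of (A[2][0] + B[0][2] = -5 + 2 = -3, A[2][1] + B[1][2] = -1 + 8 = 7, A[2][2] + B[2][2] = -3 + 8 = 5) = -3 (attained at k = 0)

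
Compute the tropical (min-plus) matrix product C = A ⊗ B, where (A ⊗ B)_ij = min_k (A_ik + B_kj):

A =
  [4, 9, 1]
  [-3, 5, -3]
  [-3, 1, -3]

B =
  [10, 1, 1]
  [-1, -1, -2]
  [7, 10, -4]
A ⊗ B =
  [8, 5, -3]
  [4, -2, -7]
  [0, -2, -7]

Apply the min-plus product entry-by-entry:
  C[0][0] = min over k of (A[0][0] + B[0][0] = 4 + 10 = 14, A[0][1] + B[1][0] = 9 + -1 = 8, A[0][2] + B[2][0] = 1 + 7 = 8) = 8 (attained at k = 1)
  C[0][1] = min over k of (A[0][0] + B[0][1] = 4 + 1 = 5, A[0][1] + B[1][1] = 9 + -1 = 8, A[0][2] + B[2][1] = 1 + 10 = 11) = 5 (attained at k = 0)
  C[0][2] = min over k of (A[0][0] + B[0][2] = 4 + 1 = 5, A[0][1] + B[1][2] = 9 + -2 = 7, A[0][2] + B[2][2] = 1 + -4 = -3) = -3 (attained at k = 2)
  C[1][0] = min over k of (A[1][0] + B[0][0] = -3 + 10 = 7, A[1][1] + B[1][0] = 5 + -1 = 4, A[1][2] + B[2][0] = -3 + 7 = 4) = 4 (attained at k = 1)
  C[1][1] = min over k of (A[1][0] + B[0][1] = -3 + 1 = -2, A[1][1] + B[1][1] = 5 + -1 = 4, A[1][2] + B[2][1] = -3 + 10 = 7) = -2 (attained at k = 0)
  C[1][2] = min over k of (A[1][0] + B[0][2] = -3 + 1 = -2, A[1][1] + B[1][2] = 5 + -2 = 3, A[1][2] + B[2][2] = -3 + -4 = -7) = -7 (attained at k = 2)
  C[2][0] = min over k of (A[2][0] + B[0][0] = -3 + 10 = 7, A[2][1] + B[1][0] = 1 + -1 = 0, A[2][2] + B[2][0] = -3 + 7 = 4) = 0 (attained at k = 1)
  C[2][1] = min over k of (A[2][0] + B[0][1] = -3 + 1 = -2, A[2][1] + B[1][1] = 1 + -1 = 0, A[2][2] + B[2][1] = -3 + 10 = 7) = -2 (attained at k = 0)
  C[2][2] = min over k of (A[2][0] + B[0][2] = -3 + 1 = -2, A[2][1] + B[1][2] = 1 + -2 = -1, A[2][2] + B[2][2] = -3 + -4 = -7) = -7 (attained at k = 2)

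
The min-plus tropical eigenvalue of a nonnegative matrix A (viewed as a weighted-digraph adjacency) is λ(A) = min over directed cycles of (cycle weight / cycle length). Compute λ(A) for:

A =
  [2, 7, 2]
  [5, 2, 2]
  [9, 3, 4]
λ(A) = 2

Enumerate directed cycles and compute their means (weight / length). Sample:
  cycle 0 → 0: weight = 2, length = 1, mean = 2/1 ≈ 2.000
  cycle 1 → 1: weight = 2, length = 1, mean = 2/1 ≈ 2.000
  cycle 2 → 2: weight = 4, length = 1, mean = 4/1 ≈ 4.000
  cycle 0 → 1 → 0: weight = 12, length = 2, mean = 12/2 ≈ 6.000
  cycle 0 → 2 → 0: weight = 11, length = 2, mean = 11/2 ≈ 5.500
  cycle 1 → 0 → 1: weight = 12, length = 2, mean = 12/2 ≈ 6.000
Minimum mean = 2.000, attained e.g. along the cycle 0 → 0 with weight 2 and length 1. So λ(A) = 2/1 = 2.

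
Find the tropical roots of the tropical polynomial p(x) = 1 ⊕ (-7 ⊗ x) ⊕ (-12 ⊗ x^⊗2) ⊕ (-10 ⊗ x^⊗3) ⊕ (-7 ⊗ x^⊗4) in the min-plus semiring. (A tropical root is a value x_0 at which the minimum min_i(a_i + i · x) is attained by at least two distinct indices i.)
Roots: {-3, -2, 5, 8}

Each tropical root is a break point of the lower envelope of the lines y = a_i + i · x (there are 5 lines, with slopes 0, 1, ..., 4). Only the lines that attain the minimum somewhere contribute to roots; other lines are dominated. Here the surviving (envelope) indices are i = 4, i = 3, i = 2, i = 1, i = 0.
Intersections between consecutive envelope lines give the roots: for adjacent envelope indices i < j the intersection is x = (a_i − a_j) / (j − i). Reading off the sorted break points: {-3, -2, 5, 8}.
Verification: at each break x_0, at least two indices attain the minimum of min_i(a_i + i · x_0).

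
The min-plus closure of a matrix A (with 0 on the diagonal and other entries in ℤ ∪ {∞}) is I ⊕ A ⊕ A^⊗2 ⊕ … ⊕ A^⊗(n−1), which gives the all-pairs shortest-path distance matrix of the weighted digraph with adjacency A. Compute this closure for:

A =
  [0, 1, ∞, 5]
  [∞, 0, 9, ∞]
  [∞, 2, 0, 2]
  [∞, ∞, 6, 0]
Closure =
  [0, 1, 10, 5]
  [∞, 0, 9, 11]
  [∞, 2, 0, 2]
  [∞, 8, 6, 0]

This is the Floyd-Warshall all-pairs shortest-path computation. For each intermediate vertex k = 0, 1, …, 3, update dist[i][j] ← min(dist[i][j], dist[i][k] + dist[k][j]). The final matrix gives, for each (i, j), the minimum total weight of any directed path from i to j (possibly empty when i = j).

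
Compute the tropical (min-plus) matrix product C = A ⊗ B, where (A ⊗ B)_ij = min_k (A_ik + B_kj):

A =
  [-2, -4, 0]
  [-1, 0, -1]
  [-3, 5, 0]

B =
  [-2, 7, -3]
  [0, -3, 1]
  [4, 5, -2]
A ⊗ B =
  [-4, -7, -5]
  [-3, -3, -4]
  [-5, 2, -6]

Apply the min-plus product entry-by-entry:
  C[0][0] = min over k of (A[0][0] + B[0][0] = -2 + -2 = -4, A[0][1] + B[1][0] = -4 + 0 = -4, A[0][2] + B[2][0] = 0 + 4 = 4) = -4 (attained at k = 0)
  C[0][1] = min over k of (A[0][0] + B[0][1] = -2 + 7 = 5, A[0][1] + B[1][1] = -4 + -3 = -7, A[0][2] + B[2][1] = 0 + 5 = 5) = -7 (attained at k = 1)
  C[0][2] = min over k of (A[0][0] + B[0][2] = -2 + -3 = -5, A[0][1] + B[1][2] = -4 + 1 = -3, A[0][2] + B[2][2] = 0 + -2 = -2) = -5 (attained at k = 0)
  C[1][0] = min over k of (A[1][0] + B[0][0] = -1 + -2 = -3, A[1][1] + B[1][0] = 0 + 0 = 0, A[1][2] + B[2][0] = -1 + 4 = 3) = -3 (attained at k = 0)
  C[1][1] = min over k of (A[1][0] + B[0][1] = -1 + 7 = 6, A[1][1] + B[1][1] = 0 + -3 = -3, A[1][2] + B[2][1] = -1 + 5 = 4) = -3 (attained at k = 1)
  C[1][2] = min over k of (A[1][0] + B[0][2] = -1 + -3 = -4, A[1][1] + B[1][2] = 0 + 1 = 1, A[1][2] + B[2][2] = -1 + -2 = -3) = -4 (attained at k = 0)
  C[2][0] = min over k of (A[2][0] + B[0][0] = -3 + -2 = -5, A[2][1] + B[1][0] = 5 + 0 = 5, A[2][2] + B[2][0] = 0 + 4 = 4) = -5 (attained at k = 0)
  C[2][1] = min over k of (A[2][0] + B[0][1] = -3 + 7 = 4, A[2][1] + B[1][1] = 5 + -3 = 2, A[2][2] + B[2][1] = 0 + 5 = 5) = 2 (attained at k = 1)
  C[2][2] = min over k of (A[2][0] + B[0][2] = -3 + -3 = -6, A[2][1] + B[1][2] = 5 + 1 = 6, A[2][2] + B[2][2] = 0 + -2 = -2) = -6 (attained at k = 0)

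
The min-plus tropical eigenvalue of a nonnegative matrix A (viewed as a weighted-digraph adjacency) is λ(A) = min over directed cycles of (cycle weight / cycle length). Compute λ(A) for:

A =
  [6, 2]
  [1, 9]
λ(A) = 3/2

Enumerate directed cycles and compute their means (weight / length). Sample:
  cycle 0 → 0: weight = 6, length = 1, mean = 6/1 ≈ 6.000
  cycle 1 → 1: weight = 9, length = 1, mean = 9/1 ≈ 9.000
  cycle 0 → 1 → 0: weight = 3, length = 2, mean = 3/2 ≈ 1.500
  cycle 1 → 0 → 1: weight = 3, length = 2, mean = 3/2 ≈ 1.500
Minimum mean = 1.500, attained e.g. along the cycle 0 → 1 → 0 with weight 3 and length 2. So λ(A) = 3/2 = 3/2.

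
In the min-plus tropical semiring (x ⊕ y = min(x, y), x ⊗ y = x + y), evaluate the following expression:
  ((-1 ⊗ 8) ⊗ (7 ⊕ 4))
((-1 ⊗ 8) ⊗ (7 ⊕ 4)) = 11

Expand innermost to outermost. Recall ⊕ takes the minimum of its arguments and ⊗ takes their sum. Working out the expression ((-1 ⊗ 8) ⊗ (7 ⊕ 4)) gives 11.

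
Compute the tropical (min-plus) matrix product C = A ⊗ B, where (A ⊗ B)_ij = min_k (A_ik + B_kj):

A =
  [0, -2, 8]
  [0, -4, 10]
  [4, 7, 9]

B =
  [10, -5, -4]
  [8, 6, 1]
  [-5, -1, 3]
A ⊗ B =
  [3, -5, -4]
  [4, -5, -4]
  [4, -1, 0]

Apply the min-plus product entry-by-entry:
  C[0][0] = min over k of (A[0][0] + B[0][0] = 0 + 10 = 10, A[0][1] + B[1][0] = -2 + 8 = 6, A[0][2] + B[2][0] = 8 + -5 = 3) = 3 (attained at k = 2)
  C[0][1] = min over k of (A[0][0] + B[0][1] = 0 + -5 = -5, A[0][1] + B[1][1] = -2 + 6 = 4, A[0][2] + B[2][1] = 8 + -1 = 7) = -5 (attained at k = 0)
  C[0][2] = min over k of (A[0][0] + B[0][2] = 0 + -4 = -4, A[0][1] + B[1][2] = -2 + 1 = -1, A[0][2] + B[2][2] = 8 + 3 = 11) = -4 (attained at k = 0)
  C[1][0] = min over k of (A[1][0] + B[0][0] = 0 + 10 = 10, A[1][1] + B[1][0] = -4 + 8 = 4, A[1][2] + B[2][0] = 10 + -5 = 5) = 4 (attained at k = 1)
  C[1][1] = min over k of (A[1][0] + B[0][1] = 0 + -5 = -5, A[1][1] + B[1][1] = -4 + 6 = 2, A[1][2] + B[2][1] = 10 + -1 = 9) = -5 (attained at k = 0)
  C[1][2] = min over k of (A[1][0] + B[0][2] = 0 + -4 = -4, A[1][1] + B[1][2] = -4 + 1 = -3, A[1][2] + B[2][2] = 10 + 3 = 13) = -4 (attained at k = 0)
  C[2][0] = min over k of (A[2][0] + B[0][0] = 4 + 10 = 14, A[2][1] + B[1][0] = 7 + 8 = 15, A[2][2] + B[2][0] = 9 + -5 = 4) = 4 (attained at k = 2)
  C[2][1] = min over k of (A[2][0] + B[0][1] = 4 + -5 = -1, A[2][1] + B[1][1] = 7 + 6 = 13, A[2][2] + B[2][1] = 9 + -1 = 8) = -1 (attained at k = 0)
  C[2][2] = min over k of (A[2][0] + B[0][2] = 4 + -4 = 0, A[2][1] + B[1][2] = 7 + 1 = 8, A[2][2] + B[2][2] = 9 + 3 = 12) = 0 (attained at k = 0)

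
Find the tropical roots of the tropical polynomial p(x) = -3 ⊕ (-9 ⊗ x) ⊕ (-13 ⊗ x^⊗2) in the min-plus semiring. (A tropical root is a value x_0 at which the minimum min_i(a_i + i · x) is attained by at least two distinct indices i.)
Roots: {4, 6}

Each tropical root is a break point of the lower envelope of the lines y = a_i + i · x (there are 3 lines, with slopes 0, 1, ..., 2). Only the lines that attain the minimum somewhere contribute to roots; other lines are dominated. Here the surviving (envelope) indices are i = 2, i = 1, i = 0.
Intersections between consecutive envelope lines give the roots: for adjacent envelope indices i < j the intersection is x = (a_i − a_j) / (j − i). Reading off the sorted break points: {4, 6}.
Verification: at each break x_0, at least two indices attain the minimum of min_i(a_i + i · x_0).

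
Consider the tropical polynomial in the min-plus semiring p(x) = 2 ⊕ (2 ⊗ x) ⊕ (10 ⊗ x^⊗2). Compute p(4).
p(4) = 2

A tropical monomial a ⊗ x^⊗i evaluates to a + i · x. Evaluating each term at x = 4:
  Term 0 contributes 2 + 0 · 4 = 2
  Term 1 contributes 2 + 1 · 4 = 6
  Term 2 contributes 10 + 2 · 4 = 18
p(4) = ⊕ of these = min[2, 6, 18] = 2.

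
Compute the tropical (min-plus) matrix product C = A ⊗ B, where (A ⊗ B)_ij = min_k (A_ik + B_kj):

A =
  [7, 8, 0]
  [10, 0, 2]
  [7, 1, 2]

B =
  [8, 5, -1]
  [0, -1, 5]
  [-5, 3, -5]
A ⊗ B =
  [-5, 3, -5]
  [-3, -1, -3]
  [-3, 0, -3]

Apply the min-plus product entry-by-entry:
  C[0][0] = min over k of (A[0][0] + B[0][0] = 7 + 8 = 15, A[0][1] + B[1][0] = 8 + 0 = 8, A[0][2] + B[2][0] = 0 + -5 = -5) = -5 (attained at k = 2)
  C[0][1] = min over k of (A[0][0] + B[0][1] = 7 + 5 = 12, A[0][1] + B[1][1] = 8 + -1 = 7, A[0][2] + B[2][1] = 0 + 3 = 3) = 3 (attained at k = 2)
  C[0][2] = min over k of (A[0][0] + B[0][2] = 7 + -1 = 6, A[0][1] + B[1][2] = 8 + 5 = 13, A[0][2] + B[2][2] = 0 + -5 = -5) = -5 (attained at k = 2)
  C[1][0] = min over k of (A[1][0] + B[0][0] = 10 + 8 = 18, A[1][1] + B[1][0] = 0 + 0 = 0, A[1][2] + B[2][0] = 2 + -5 = -3) = -3 (attained at k = 2)
  C[1][1] = min over k of (A[1][0] + B[0][1] = 10 + 5 = 15, A[1][1] + B[1][1] = 0 + -1 = -1, A[1][2] + B[2][1] = 2 + 3 = 5) = -1 (attained at k = 1)
  C[1][2] = min over k of (A[1][0] + B[0][2] = 10 + -1 = 9, A[1][1] + B[1][2] = 0 + 5 = 5, A[1][2] + B[2][2] = 2 + -5 = -3) = -3 (attained at k = 2)
  C[2][0] = min over k of (A[2][0] + B[0][0] = 7 + 8 = 15, A[2][1] + B[1][0] = 1 + 0 = 1, A[2][2] + B[2][0] = 2 + -5 = -3) = -3 (attained at k = 2)
  C[2][1] = min over k of (A[2][0] + B[0][1] = 7 + 5 = 12, A[2][1] + B[1][1] = 1 + -1 = 0, A[2][2] + B[2][1] = 2 + 3 = 5) = 0 (attained at k = 1)
  C[2][2] = min over k of (A[2][0] + B[0][2] = 7 + -1 = 6, A[2][1] + B[1][2] = 1 + 5 = 6, A[2][2] + B[2][2] = 2 + -5 = -3) = -3 (attained at k = 2)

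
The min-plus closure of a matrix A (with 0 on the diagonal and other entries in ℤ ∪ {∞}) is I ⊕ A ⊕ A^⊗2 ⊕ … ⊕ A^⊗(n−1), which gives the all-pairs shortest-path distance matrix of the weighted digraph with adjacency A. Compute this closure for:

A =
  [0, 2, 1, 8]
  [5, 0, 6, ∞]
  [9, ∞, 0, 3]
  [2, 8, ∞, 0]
Closure =
  [0, 2, 1, 4]
  [5, 0, 6, 9]
  [5, 7, 0, 3]
  [2, 4, 3, 0]

This is the Floyd-Warshall all-pairs shortest-path computation. For each intermediate vertex k = 0, 1, …, 3, update dist[i][j] ← min(dist[i][j], dist[i][k] + dist[k][j]). The final matrix gives, for each (i, j), the minimum total weight of any directed path from i to j (possibly empty when i = j).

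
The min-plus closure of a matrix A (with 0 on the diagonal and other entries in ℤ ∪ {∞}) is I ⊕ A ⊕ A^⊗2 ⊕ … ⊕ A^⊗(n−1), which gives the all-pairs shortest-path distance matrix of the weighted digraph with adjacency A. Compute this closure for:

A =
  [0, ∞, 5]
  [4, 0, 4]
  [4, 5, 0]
Closure =
  [0, 10, 5]
  [4, 0, 4]
  [4, 5, 0]

This is the Floyd-Warshall all-pairs shortest-path computation. For each intermediate vertex k = 0, 1, …, 2, update dist[i][j] ← min(dist[i][j], dist[i][k] + dist[k][j]). The final matrix gives, for each (i, j), the minimum total weight of any directed path from i to j (possibly empty when i = j).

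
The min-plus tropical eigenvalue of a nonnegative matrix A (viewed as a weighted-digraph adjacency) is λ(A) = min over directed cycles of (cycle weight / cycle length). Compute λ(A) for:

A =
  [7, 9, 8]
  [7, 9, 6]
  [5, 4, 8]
λ(A) = 5

Enumerate directed cycles and compute their means (weight / length). Sample:
  cycle 0 → 0: weight = 7, length = 1, mean = 7/1 ≈ 7.000
  cycle 1 → 1: weight = 9, length = 1, mean = 9/1 ≈ 9.000
  cycle 2 → 2: weight = 8, length = 1, mean = 8/1 ≈ 8.000
  cycle 0 → 1 → 0: weight = 16, length = 2, mean = 16/2 ≈ 8.000
  cycle 0 → 2 → 0: weight = 13, length = 2, mean = 13/2 ≈ 6.500
  cycle 1 → 0 → 1: weight = 16, length = 2, mean = 16/2 ≈ 8.000
Minimum mean = 5.000, attained e.g. along the cycle 1 → 2 → 1 with weight 10 and length 2. So λ(A) = 10/2 = 5.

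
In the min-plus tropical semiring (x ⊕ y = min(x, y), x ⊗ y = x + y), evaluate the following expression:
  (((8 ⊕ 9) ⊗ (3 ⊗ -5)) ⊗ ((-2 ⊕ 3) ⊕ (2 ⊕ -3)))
(((8 ⊕ 9) ⊗ (3 ⊗ -5)) ⊗ ((-2 ⊕ 3) ⊕ (2 ⊕ -3))) = 3

Expand innermost to outermost. Recall ⊕ takes the minimum of its arguments and ⊗ takes their sum. Working out the expression (((8 ⊕ 9) ⊗ (3 ⊗ -5)) ⊗ ((-2 ⊕ 3) ⊕ (2 ⊕ -3))) gives 3.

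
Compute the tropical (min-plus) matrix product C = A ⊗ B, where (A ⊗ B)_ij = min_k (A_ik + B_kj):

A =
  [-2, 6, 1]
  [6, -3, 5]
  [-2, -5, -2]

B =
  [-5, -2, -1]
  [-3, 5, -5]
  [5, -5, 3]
A ⊗ B =
  [-7, -4, -3]
  [-6, 0, -8]
  [-8, -7, -10]

Apply the min-plus product entry-by-entry:
  C[0][0] = min over k of (A[0][0] + B[0][0] = -2 + -5 = -7, A[0][1] + B[1][0] = 6 + -3 = 3, A[0][2] + B[2][0] = 1 + 5 = 6) = -7 (attained at k = 0)
  C[0][1] = min over k of (A[0][0] + B[0][1] = -2 + -2 = -4, A[0][1] + B[1][1] = 6 + 5 = 11, A[0][2] + B[2][1] = 1 + -5 = -4) = -4 (attained at k = 0)
  C[0][2] = min over k of (A[0][0] + B[0][2] = -2 + -1 = -3, A[0][1] + B[1][2] = 6 + -5 = 1, A[0][2] + B[2][2] = 1 + 3 = 4) = -3 (attained at k = 0)
  C[1][0] = min over k of (A[1][0] + B[0][0] = 6 + -5 = 1, A[1][1] + B[1][0] = -3 + -3 = -6, A[1][2] + B[2][0] = 5 + 5 = 10) = -6 (attained at k = 1)
  C[1][1] = min over k of (A[1][0] + B[0][1] = 6 + -2 = 4, A[1][1] + B[1][1] = -3 + 5 = 2, A[1][2] + B[2][1] = 5 + -5 = 0) = 0 (attained at k = 2)
  C[1][2] = min over k of (A[1][0] + B[0][2] = 6 + -1 = 5, A[1][1] + B[1][2] = -3 + -5 = -8, A[1][2] + B[2][2] = 5 + 3 = 8) = -8 (attained at k = 1)
  C[2][0] = min over k of (A[2][0] + B[0][0] = -2 + -5 = -7, A[2][1] + B[1][0] = -5 + -3 = -8, A[2][2] + B[2][0] = -2 + 5 = 3) = -8 (attained at k = 1)
  C[2][1] = min over k of (A[2][0] + B[0][1] = -2 + -2 = -4, A[2][1] + B[1][1] = -5 + 5 = 0, A[2][2] + B[2][1] = -2 + -5 = -7) = -7 (attained at k = 2)
  C[2][2] = min over k of (A[2][0] + B[0][2] = -2 + -1 = -3, A[2][1] + B[1][2] = -5 + -5 = -10, A[2][2] + B[2][2] = -2 + 3 = 1) = -10 (attained at k = 1)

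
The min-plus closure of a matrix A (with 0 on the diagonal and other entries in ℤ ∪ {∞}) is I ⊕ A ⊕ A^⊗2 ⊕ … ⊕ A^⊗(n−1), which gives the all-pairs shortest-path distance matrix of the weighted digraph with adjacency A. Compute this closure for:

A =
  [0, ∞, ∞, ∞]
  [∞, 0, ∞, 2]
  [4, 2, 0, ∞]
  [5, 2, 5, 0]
Closure =
  [0, ∞, ∞, ∞]
  [7, 0, 7, 2]
  [4, 2, 0, 4]
  [5, 2, 5, 0]

This is the Floyd-Warshall all-pairs shortest-path computation. For each intermediate vertex k = 0, 1, …, 3, update dist[i][j] ← min(dist[i][j], dist[i][k] + dist[k][j]). The final matrix gives, for each (i, j), the minimum total weight of any directed path from i to j (possibly empty when i = j).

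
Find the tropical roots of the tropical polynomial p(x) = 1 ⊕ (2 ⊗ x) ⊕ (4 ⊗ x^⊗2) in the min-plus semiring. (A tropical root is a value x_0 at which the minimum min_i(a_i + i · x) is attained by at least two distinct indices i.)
Roots: {-2, -1}

Each tropical root is a break point of the lower envelope of the lines y = a_i + i · x (there are 3 lines, with slopes 0, 1, ..., 2). Only the lines that attain the minimum somewhere contribute to roots; other lines are dominated. Here the surviving (envelope) indices are i = 2, i = 1, i = 0.
Intersections between consecutive envelope lines give the roots: for adjacent envelope indices i < j the intersection is x = (a_i − a_j) / (j − i). Reading off the sorted break points: {-2, -1}.
Verification: at each break x_0, at least two indices attain the minimum of min_i(a_i + i · x_0).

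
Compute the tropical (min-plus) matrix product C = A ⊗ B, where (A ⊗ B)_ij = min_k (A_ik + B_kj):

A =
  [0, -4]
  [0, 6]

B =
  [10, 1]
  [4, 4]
A ⊗ B =
  [0, 0]
  [10, 1]

Apply the min-plus product entry-by-entry:
  C[0][0] = min over k of (A[0][0] + B[0][0] = 0 + 10 = 10, A[0][1] + B[1][0] = -4 + 4 = 0) = 0 (attained at k = 1)
  C[0][1] = min over k of (A[0][0] + B[0][1] = 0 + 1 = 1, A[0][1] + B[1][1] = -4 + 4 = 0) = 0 (attained at k = 1)
  C[1][0] = min over k of (A[1][0] + B[0][0] = 0 + 10 = 10, A[1][1] + B[1][0] = 6 + 4 = 10) = 10 (attained at k = 0)
  C[1][1] = min over k of (A[1][0] + B[0][1] = 0 + 1 = 1, A[1][1] + B[1][1] = 6 + 4 = 10) = 1 (attained at k = 0)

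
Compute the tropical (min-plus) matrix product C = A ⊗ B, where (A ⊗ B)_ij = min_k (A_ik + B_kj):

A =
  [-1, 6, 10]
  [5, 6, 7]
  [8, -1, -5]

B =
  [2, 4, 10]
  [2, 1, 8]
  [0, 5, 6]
A ⊗ B =
  [1, 3, 9]
  [7, 7, 13]
  [-5, 0, 1]

Apply the min-plus product entry-by-entry:
  C[0][0] = min over k of (A[0][0] + B[0][0] = -1 + 2 = 1, A[0][1] + B[1][0] = 6 + 2 = 8, A[0][2] + B[2][0] = 10 + 0 = 10) = 1 (attained at k = 0)
  C[0][1] = min over k of (A[0][0] + B[0][1] = -1 + 4 = 3, A[0][1] + B[1][1] = 6 + 1 = 7, A[0][2] + B[2][1] = 10 + 5 = 15) = 3 (attained at k = 0)
  C[0][2] = min over k of (A[0][0] + B[0][2] = -1 + 10 = 9, A[0][1] + B[1][2] = 6 + 8 = 14, A[0][2] + B[2][2] = 10 + 6 = 16) = 9 (attained at k = 0)
  C[1][0] = min over k of (A[1][0] + B[0][0] = 5 + 2 = 7, A[1][1] + B[1][0] = 6 + 2 = 8, A[1][2] + B[2][0] = 7 + 0 = 7) = 7 (attained at k = 0)
  C[1][1] = min over k of (A[1][0] + B[0][1] = 5 + 4 = 9, A[1][1] + B[1][1] = 6 + 1 = 7, A[1][2] + B[2][1] = 7 + 5 = 12) = 7 (attained at k = 1)
  C[1][2] = min over k of (A[1][0] + B[0][2] = 5 + 10 = 15, A[1][1] + B[1][2] = 6 + 8 = 14, A[1][2] + B[2][2] = 7 + 6 = 13) = 13 (attained at k = 2)
  C[2][0] = min over k of (A[2][0] + B[0][0] = 8 + 2 = 10, A[2][1] + B[1][0] = -1 + 2 = 1, A[2][2] + B[2][0] = -5 + 0 = -5) = -5 (attained at k = 2)
  C[2][1] = min over k of (A[2][0] + B[0][1] = 8 + 4 = 12, A[2][1] + B[1][1] = -1 + 1 = 0, A[2][2] + B[2][1] = -5 + 5 = 0) = 0 (attained at k = 1)
  C[2][2] = min over k of (A[2][0] + B[0][2] = 8 + 10 = 18, A[2][1] + B[1][2] = -1 + 8 = 7, A[2][2] + B[2][2] = -5 + 6 = 1) = 1 (attained at k = 2)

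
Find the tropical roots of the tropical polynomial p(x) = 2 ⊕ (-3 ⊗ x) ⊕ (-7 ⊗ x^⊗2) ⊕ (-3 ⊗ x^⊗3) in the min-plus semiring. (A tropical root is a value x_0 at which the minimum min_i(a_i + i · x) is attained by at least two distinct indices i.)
Roots: {-4, 4, 5}

Each tropical root is a break point of the lower envelope of the lines y = a_i + i · x (there are 4 lines, with slopes 0, 1, ..., 3). Only the lines that attain the minimum somewhere contribute to roots; other lines are dominated. Here the surviving (envelope) indices are i = 3, i = 2, i = 1, i = 0.
Intersections between consecutive envelope lines give the roots: for adjacent envelope indices i < j the intersection is x = (a_i − a_j) / (j − i). Reading off the sorted break points: {-4, 4, 5}.
Verification: at each break x_0, at least two indices attain the minimum of min_i(a_i + i · x_0).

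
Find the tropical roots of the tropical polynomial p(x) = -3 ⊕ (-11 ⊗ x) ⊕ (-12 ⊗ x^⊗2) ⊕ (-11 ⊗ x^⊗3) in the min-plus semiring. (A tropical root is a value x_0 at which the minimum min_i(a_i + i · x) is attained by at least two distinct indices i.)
Roots: {-1, 1, 8}

Each tropical root is a break point of the lower envelope of the lines y = a_i + i · x (there are 4 lines, with slopes 0, 1, ..., 3). Only the lines that attain the minimum somewhere contribute to roots; other lines are dominated. Here the surviving (envelope) indices are i = 3, i = 2, i = 1, i = 0.
Intersections between consecutive envelope lines give the roots: for adjacent envelope indices i < j the intersection is x = (a_i − a_j) / (j − i). Reading off the sorted break points: {-1, 1, 8}.
Verification: at each break x_0, at least two indices attain the minimum of min_i(a_i + i · x_0).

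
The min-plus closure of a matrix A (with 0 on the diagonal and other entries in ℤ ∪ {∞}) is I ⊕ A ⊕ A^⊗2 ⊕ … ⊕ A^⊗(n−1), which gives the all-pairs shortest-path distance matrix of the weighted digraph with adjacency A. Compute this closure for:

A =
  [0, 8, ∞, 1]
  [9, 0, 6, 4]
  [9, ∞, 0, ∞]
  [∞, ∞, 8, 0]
Closure =
  [0, 8, 9, 1]
  [9, 0, 6, 4]
  [9, 17, 0, 10]
  [17, 25, 8, 0]

This is the Floyd-Warshall all-pairs shortest-path computation. For each intermediate vertex k = 0, 1, …, 3, update dist[i][j] ← min(dist[i][j], dist[i][k] + dist[k][j]). The final matrix gives, for each (i, j), the minimum total weight of any directed path from i to j (possibly empty when i = j).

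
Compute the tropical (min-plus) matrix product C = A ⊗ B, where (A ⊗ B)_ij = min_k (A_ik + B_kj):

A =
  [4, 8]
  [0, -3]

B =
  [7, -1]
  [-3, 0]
A ⊗ B =
  [5, 3]
  [-6, -3]

Apply the min-plus product entry-by-entry:
  C[0][0] = min over k of (A[0][0] + B[0][0] = 4 + 7 = 11, A[0][1] + B[1][0] = 8 + -3 = 5) = 5 (attained at k = 1)
  C[0][1] = min over k of (A[0][0] + B[0][1] = 4 + -1 = 3, A[0][1] + B[1][1] = 8 + 0 = 8) = 3 (attained at k = 0)
  C[1][0] = min over k of (A[1][0] + B[0][0] = 0 + 7 = 7, A[1][1] + B[1][0] = -3 + -3 = -6) = -6 (attained at k = 1)
  C[1][1] = min over k of (A[1][0] + B[0][1] = 0 + -1 = -1, A[1][1] + B[1][1] = -3 + 0 = -3) = -3 (attained at k = 1)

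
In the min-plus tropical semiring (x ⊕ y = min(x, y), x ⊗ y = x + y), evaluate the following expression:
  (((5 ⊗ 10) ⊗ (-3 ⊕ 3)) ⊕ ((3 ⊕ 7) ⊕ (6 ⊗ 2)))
(((5 ⊗ 10) ⊗ (-3 ⊕ 3)) ⊕ ((3 ⊕ 7) ⊕ (6 ⊗ 2))) = 3

Expand innermost to outermost. Recall ⊕ takes the minimum of its arguments and ⊗ takes their sum. Working out the expression (((5 ⊗ 10) ⊗ (-3 ⊕ 3)) ⊕ ((3 ⊕ 7) ⊕ (6 ⊗ 2))) gives 3.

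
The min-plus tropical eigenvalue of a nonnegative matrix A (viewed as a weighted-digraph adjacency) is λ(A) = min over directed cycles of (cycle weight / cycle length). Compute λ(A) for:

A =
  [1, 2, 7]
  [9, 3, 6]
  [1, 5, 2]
λ(A) = 1

Enumerate directed cycles and compute their means (weight / length). Sample:
  cycle 0 → 0: weight = 1, length = 1, mean = 1/1 ≈ 1.000
  cycle 1 → 1: weight = 3, length = 1, mean = 3/1 ≈ 3.000
  cycle 2 → 2: weight = 2, length = 1, mean = 2/1 ≈ 2.000
  cycle 0 → 1 → 0: weight = 11, length = 2, mean = 11/2 ≈ 5.500
  cycle 0 → 2 → 0: weight = 8, length = 2, mean = 8/2 ≈ 4.000
  cycle 1 → 0 → 1: weight = 11, length = 2, mean = 11/2 ≈ 5.500
Minimum mean = 1.000, attained e.g. along the cycle 0 → 0 with weight 1 and length 1. So λ(A) = 1/1 = 1.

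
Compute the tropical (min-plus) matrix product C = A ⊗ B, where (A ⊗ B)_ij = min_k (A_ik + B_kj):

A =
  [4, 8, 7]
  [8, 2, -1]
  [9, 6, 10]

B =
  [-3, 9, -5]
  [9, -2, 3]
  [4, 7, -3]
A ⊗ B =
  [1, 6, -1]
  [3, 0, -4]
  [6, 4, 4]

Apply the min-plus product entry-by-entry:
  C[0][0] = min over k of (A[0][0] + B[0][0] = 4 + -3 = 1, A[0][1] + B[1][0] = 8 + 9 = 17, A[0][2] + B[2][0] = 7 + 4 = 11) = 1 (attained at k = 0)
  C[0][1] = min over k of (A[0][0] + B[0][1] = 4 + 9 = 13, A[0][1] + B[1][1] = 8 + -2 = 6, A[0][2] + B[2][1] = 7 + 7 = 14) = 6 (attained at k = 1)
  C[0][2] = min over k of (A[0][0] + B[0][2] = 4 + -5 = -1, A[0][1] + B[1][2] = 8 + 3 = 11, A[0][2] + B[2][2] = 7 + -3 = 4) = -1 (attained at k = 0)
  C[1][0] = min over k of (A[1][0] + B[0][0] = 8 + -3 = 5, A[1][1] + B[1][0] = 2 + 9 = 11, A[1][2] + B[2][0] = -1 + 4 = 3) = 3 (attained at k = 2)
  C[1][1] = min over k of (A[1][0] + B[0][1] = 8 + 9 = 17, A[1][1] + B[1][1] = 2 + -2 = 0, A[1][2] + B[2][1] = -1 + 7 = 6) = 0 (attained at k = 1)
  C[1][2] = min over k of (A[1][0] + B[0][2] = 8 + -5 = 3, A[1][1] + B[1][2] = 2 + 3 = 5, A[1][2] + B[2][2] = -1 + -3 = -4) = -4 (attained at k = 2)
  C[2][0] = min over k of (A[2][0] + B[0][0] = 9 + -3 = 6, A[2][1] + B[1][0] = 6 + 9 = 15, A[2][2] + B[2][0] = 10 + 4 = 14) = 6 (attained at k = 0)
  C[2][1] = min over k of (A[2][0] + B[0][1] = 9 + 9 = 18, A[2][1] + B[1][1] = 6 + -2 = 4, A[2][2] + B[2][1] = 10 + 7 = 17) = 4 (attained at k = 1)
  C[2][2] = min over k of (A[2][0] + B[0][2] = 9 + -5 = 4, A[2][1] + B[1][2] = 6 + 3 = 9, A[2][2] + B[2][2] = 10 + -3 = 7) = 4 (attained at k = 0)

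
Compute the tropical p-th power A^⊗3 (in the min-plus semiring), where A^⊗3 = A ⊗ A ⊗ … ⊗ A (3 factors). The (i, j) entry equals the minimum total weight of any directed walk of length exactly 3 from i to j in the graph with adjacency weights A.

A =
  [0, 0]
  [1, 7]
A^⊗3 =
  [0, 0]
  [1, 1]

Each entry (A^⊗3)_ij equals the minimum over all length-3 walks i = v_0 → v_1 → … → v_3 = j of Σ_t A[v_t][v_{t+1}]. For example, for (i, j) = (0, 1) we minimise over 4 possible intermediate vertex sequences; the minimum is 0, attained along the walk 0 → 0 → 0 → 1.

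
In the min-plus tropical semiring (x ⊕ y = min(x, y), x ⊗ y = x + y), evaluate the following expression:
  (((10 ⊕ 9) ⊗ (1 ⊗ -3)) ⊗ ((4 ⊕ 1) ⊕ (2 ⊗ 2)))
(((10 ⊕ 9) ⊗ (1 ⊗ -3)) ⊗ ((4 ⊕ 1) ⊕ (2 ⊗ 2))) = 8

Expand innermost to outermost. Recall ⊕ takes the minimum of its arguments and ⊗ takes their sum. Working out the expression (((10 ⊕ 9) ⊗ (1 ⊗ -3)) ⊗ ((4 ⊕ 1) ⊕ (2 ⊗ 2))) gives 8.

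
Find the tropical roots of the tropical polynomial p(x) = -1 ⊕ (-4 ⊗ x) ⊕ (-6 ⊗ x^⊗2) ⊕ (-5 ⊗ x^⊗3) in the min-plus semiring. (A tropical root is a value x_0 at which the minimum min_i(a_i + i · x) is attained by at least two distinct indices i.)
Roots: {-1, 2, 3}

Each tropical root is a break point of the lower envelope of the lines y = a_i + i · x (there are 4 lines, with slopes 0, 1, ..., 3). Only the lines that attain the minimum somewhere contribute to roots; other lines are dominated. Here the surviving (envelope) indices are i = 3, i = 2, i = 1, i = 0.
Intersections between consecutive envelope lines give the roots: for adjacent envelope indices i < j the intersection is x = (a_i − a_j) / (j − i). Reading off the sorted break points: {-1, 2, 3}.
Verification: at each break x_0, at least two indices attain the minimum of min_i(a_i + i · x_0).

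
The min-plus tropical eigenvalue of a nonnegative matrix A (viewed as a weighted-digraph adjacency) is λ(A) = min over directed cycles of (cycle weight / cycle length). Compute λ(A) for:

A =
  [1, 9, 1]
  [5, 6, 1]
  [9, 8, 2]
λ(A) = 1

Enumerate directed cycles and compute their means (weight / length). Sample:
  cycle 0 → 0: weight = 1, length = 1, mean = 1/1 ≈ 1.000
  cycle 1 → 1: weight = 6, length = 1, mean = 6/1 ≈ 6.000
  cycle 2 → 2: weight = 2, length = 1, mean = 2/1 ≈ 2.000
  cycle 0 → 1 → 0: weight = 14, length = 2, mean = 14/2 ≈ 7.000
  cycle 0 → 2 → 0: weight = 10, length = 2, mean = 10/2 ≈ 5.000
  cycle 1 → 0 → 1: weight = 14, length = 2, mean = 14/2 ≈ 7.000
Minimum mean = 1.000, attained e.g. along the cycle 0 → 0 with weight 1 and length 1. So λ(A) = 1/1 = 1.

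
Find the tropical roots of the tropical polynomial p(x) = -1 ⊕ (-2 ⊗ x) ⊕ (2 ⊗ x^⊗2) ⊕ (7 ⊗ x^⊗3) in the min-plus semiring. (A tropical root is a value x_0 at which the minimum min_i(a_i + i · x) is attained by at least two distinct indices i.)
Roots: {-5, -4, 1}

Each tropical root is a break point of the lower envelope of the lines y = a_i + i · x (there are 4 lines, with slopes 0, 1, ..., 3). Only the lines that attain the minimum somewhere contribute to roots; other lines are dominated. Here the surviving (envelope) indices are i = 3, i = 2, i = 1, i = 0.
Intersections between consecutive envelope lines give the roots: for adjacent envelope indices i < j the intersection is x = (a_i − a_j) / (j − i). Reading off the sorted break points: {-5, -4, 1}.
Verification: at each break x_0, at least two indices attain the minimum of min_i(a_i + i · x_0).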